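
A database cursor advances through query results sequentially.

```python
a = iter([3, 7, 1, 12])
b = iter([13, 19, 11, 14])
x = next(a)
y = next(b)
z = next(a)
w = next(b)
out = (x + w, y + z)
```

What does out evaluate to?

Step 1: a iterates [3, 7, 1, 12], b iterates [13, 19, 11, 14].
Step 2: x = next(a) = 3, y = next(b) = 13.
Step 3: z = next(a) = 7, w = next(b) = 19.
Step 4: out = (3 + 19, 13 + 7) = (22, 20).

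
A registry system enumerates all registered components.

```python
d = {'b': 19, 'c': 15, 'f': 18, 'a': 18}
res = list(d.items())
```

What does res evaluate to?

Step 1: d.items() returns (key, value) pairs in insertion order.
Therefore res = [('b', 19), ('c', 15), ('f', 18), ('a', 18)].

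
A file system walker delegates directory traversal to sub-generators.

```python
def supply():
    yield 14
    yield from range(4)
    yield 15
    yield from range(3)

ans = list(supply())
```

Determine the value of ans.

Step 1: Trace yields in order:
  yield 14
  yield 0
  yield 1
  yield 2
  yield 3
  yield 15
  yield 0
  yield 1
  yield 2
Therefore ans = [14, 0, 1, 2, 3, 15, 0, 1, 2].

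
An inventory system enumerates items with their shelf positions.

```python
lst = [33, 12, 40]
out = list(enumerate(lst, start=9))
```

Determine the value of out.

Step 1: enumerate with start=9:
  (9, 33)
  (10, 12)
  (11, 40)
Therefore out = [(9, 33), (10, 12), (11, 40)].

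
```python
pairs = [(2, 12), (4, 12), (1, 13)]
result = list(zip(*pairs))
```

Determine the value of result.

Step 1: zip(*pairs) transposes: unzips [(2, 12), (4, 12), (1, 13)] into separate sequences.
Step 2: First elements: (2, 4, 1), second elements: (12, 12, 13).
Therefore result = [(2, 4, 1), (12, 12, 13)].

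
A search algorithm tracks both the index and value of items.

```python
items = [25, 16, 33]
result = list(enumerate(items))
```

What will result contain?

Step 1: enumerate pairs each element with its index:
  (0, 25)
  (1, 16)
  (2, 33)
Therefore result = [(0, 25), (1, 16), (2, 33)].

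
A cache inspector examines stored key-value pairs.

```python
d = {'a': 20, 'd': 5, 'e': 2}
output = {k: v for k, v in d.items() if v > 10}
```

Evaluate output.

Step 1: Filter items where value > 10:
  'a': 20 > 10: kept
  'd': 5 <= 10: removed
  'e': 2 <= 10: removed
Therefore output = {'a': 20}.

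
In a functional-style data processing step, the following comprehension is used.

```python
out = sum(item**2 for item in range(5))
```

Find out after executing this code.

Step 1: Compute item**2 for each item in range(5):
  item=0: 0**2 = 0
  item=1: 1**2 = 1
  item=2: 2**2 = 4
  item=3: 3**2 = 9
  item=4: 4**2 = 16
Step 2: sum = 0 + 1 + 4 + 9 + 16 = 30.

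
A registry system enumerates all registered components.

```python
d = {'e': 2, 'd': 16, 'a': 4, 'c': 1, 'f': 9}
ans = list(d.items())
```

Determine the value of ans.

Step 1: d.items() returns (key, value) pairs in insertion order.
Therefore ans = [('e', 2), ('d', 16), ('a', 4), ('c', 1), ('f', 9)].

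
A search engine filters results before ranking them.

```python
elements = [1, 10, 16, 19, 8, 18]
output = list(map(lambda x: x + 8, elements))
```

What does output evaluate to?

Step 1: Apply lambda x: x + 8 to each element:
  1 -> 9
  10 -> 18
  16 -> 24
  19 -> 27
  8 -> 16
  18 -> 26
Therefore output = [9, 18, 24, 27, 16, 26].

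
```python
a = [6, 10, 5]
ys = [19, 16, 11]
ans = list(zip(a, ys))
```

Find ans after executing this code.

Step 1: zip pairs elements at same index:
  Index 0: (6, 19)
  Index 1: (10, 16)
  Index 2: (5, 11)
Therefore ans = [(6, 19), (10, 16), (5, 11)].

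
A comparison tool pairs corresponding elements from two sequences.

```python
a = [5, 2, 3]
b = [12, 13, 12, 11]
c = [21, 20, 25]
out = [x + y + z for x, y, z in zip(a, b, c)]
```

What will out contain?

Step 1: zip three lists (truncates to shortest, len=3):
  5 + 12 + 21 = 38
  2 + 13 + 20 = 35
  3 + 12 + 25 = 40
Therefore out = [38, 35, 40].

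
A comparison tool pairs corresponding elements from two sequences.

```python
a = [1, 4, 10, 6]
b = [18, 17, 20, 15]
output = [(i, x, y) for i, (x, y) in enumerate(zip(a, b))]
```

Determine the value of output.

Step 1: enumerate(zip(a, b)) gives index with paired elements:
  i=0: (1, 18)
  i=1: (4, 17)
  i=2: (10, 20)
  i=3: (6, 15)
Therefore output = [(0, 1, 18), (1, 4, 17), (2, 10, 20), (3, 6, 15)].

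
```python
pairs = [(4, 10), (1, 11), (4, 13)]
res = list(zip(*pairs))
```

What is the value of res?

Step 1: zip(*pairs) transposes: unzips [(4, 10), (1, 11), (4, 13)] into separate sequences.
Step 2: First elements: (4, 1, 4), second elements: (10, 11, 13).
Therefore res = [(4, 1, 4), (10, 11, 13)].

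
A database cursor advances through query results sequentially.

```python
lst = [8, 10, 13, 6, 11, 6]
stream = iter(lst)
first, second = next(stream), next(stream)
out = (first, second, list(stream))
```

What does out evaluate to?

Step 1: Create iterator over [8, 10, 13, 6, 11, 6].
Step 2: first = 8, second = 10.
Step 3: Remaining elements: [13, 6, 11, 6].
Therefore out = (8, 10, [13, 6, 11, 6]).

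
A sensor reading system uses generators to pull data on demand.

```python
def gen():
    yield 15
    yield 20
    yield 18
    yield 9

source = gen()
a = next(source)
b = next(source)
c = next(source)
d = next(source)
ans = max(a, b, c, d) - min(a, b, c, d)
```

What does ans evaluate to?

Step 1: Create generator and consume all values:
  a = next(source) = 15
  b = next(source) = 20
  c = next(source) = 18
  d = next(source) = 9
Step 2: max = 20, min = 9, ans = 20 - 9 = 11.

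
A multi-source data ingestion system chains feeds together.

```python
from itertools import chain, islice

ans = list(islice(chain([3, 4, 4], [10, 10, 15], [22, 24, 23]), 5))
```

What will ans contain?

Step 1: chain([3, 4, 4], [10, 10, 15], [22, 24, 23]) = [3, 4, 4, 10, 10, 15, 22, 24, 23].
Step 2: islice takes first 5 elements: [3, 4, 4, 10, 10].
Therefore ans = [3, 4, 4, 10, 10].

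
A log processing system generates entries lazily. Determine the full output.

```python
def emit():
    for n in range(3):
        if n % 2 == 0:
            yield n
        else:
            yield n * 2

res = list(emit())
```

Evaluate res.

Step 1: For each n in range(3), yield n if even, else n*2:
  n=0 (even): yield 0
  n=1 (odd): yield 1*2 = 2
  n=2 (even): yield 2
Therefore res = [0, 2, 2].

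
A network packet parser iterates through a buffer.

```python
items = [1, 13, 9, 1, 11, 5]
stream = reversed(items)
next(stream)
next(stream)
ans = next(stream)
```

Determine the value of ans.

Step 1: reversed([1, 13, 9, 1, 11, 5]) gives iterator: [5, 11, 1, 9, 13, 1].
Step 2: First next() = 5, second next() = 11.
Step 3: Third next() = 1.
Therefore ans = 1.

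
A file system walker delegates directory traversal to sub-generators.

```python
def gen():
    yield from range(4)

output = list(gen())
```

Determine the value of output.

Step 1: yield from delegates to the iterable, yielding each element.
Step 2: Collected values: [0, 1, 2, 3].
Therefore output = [0, 1, 2, 3].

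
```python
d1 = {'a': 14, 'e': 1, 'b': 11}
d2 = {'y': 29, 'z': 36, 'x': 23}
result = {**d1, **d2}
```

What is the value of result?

Step 1: Merge d1 and d2 (d2 values override on key conflicts).
Step 2: d1 has keys ['a', 'e', 'b'], d2 has keys ['y', 'z', 'x'].
Therefore result = {'a': 14, 'e': 1, 'b': 11, 'y': 29, 'z': 36, 'x': 23}.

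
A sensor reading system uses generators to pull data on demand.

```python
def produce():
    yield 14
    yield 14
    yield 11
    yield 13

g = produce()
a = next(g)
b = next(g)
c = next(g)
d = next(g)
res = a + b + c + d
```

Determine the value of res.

Step 1: Create generator and consume all values:
  a = next(g) = 14
  b = next(g) = 14
  c = next(g) = 11
  d = next(g) = 13
Step 2: res = 14 + 14 + 11 + 13 = 52.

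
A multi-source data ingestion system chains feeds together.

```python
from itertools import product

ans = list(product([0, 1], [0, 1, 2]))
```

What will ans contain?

Step 1: product([0, 1], [0, 1, 2]) gives all pairs:
  (0, 0)
  (0, 1)
  (0, 2)
  (1, 0)
  (1, 1)
  (1, 2)
Therefore ans = [(0, 0), (0, 1), (0, 2), (1, 0), (1, 1), (1, 2)].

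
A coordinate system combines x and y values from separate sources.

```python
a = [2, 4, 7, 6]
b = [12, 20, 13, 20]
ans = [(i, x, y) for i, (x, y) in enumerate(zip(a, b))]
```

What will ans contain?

Step 1: enumerate(zip(a, b)) gives index with paired elements:
  i=0: (2, 12)
  i=1: (4, 20)
  i=2: (7, 13)
  i=3: (6, 20)
Therefore ans = [(0, 2, 12), (1, 4, 20), (2, 7, 13), (3, 6, 20)].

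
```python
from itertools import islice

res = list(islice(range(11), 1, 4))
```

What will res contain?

Step 1: islice(range(11), 1, 4) takes elements at indices [1, 4).
Step 2: Elements: [1, 2, 3].
Therefore res = [1, 2, 3].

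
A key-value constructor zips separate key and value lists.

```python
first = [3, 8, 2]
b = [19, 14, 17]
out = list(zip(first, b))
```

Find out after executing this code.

Step 1: zip pairs elements at same index:
  Index 0: (3, 19)
  Index 1: (8, 14)
  Index 2: (2, 17)
Therefore out = [(3, 19), (8, 14), (2, 17)].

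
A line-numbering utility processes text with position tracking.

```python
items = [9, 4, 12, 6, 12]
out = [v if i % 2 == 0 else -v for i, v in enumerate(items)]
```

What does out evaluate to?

Step 1: For each (i, v), keep v if i is even, negate if odd:
  i=0 (even): keep 9
  i=1 (odd): negate to -4
  i=2 (even): keep 12
  i=3 (odd): negate to -6
  i=4 (even): keep 12
Therefore out = [9, -4, 12, -6, 12].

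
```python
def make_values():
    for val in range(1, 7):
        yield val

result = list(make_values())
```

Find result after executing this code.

Step 1: The generator yields each value from range(1, 7).
Step 2: list() consumes all yields: [1, 2, 3, 4, 5, 6].
Therefore result = [1, 2, 3, 4, 5, 6].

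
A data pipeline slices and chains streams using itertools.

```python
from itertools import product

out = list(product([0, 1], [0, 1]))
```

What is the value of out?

Step 1: product([0, 1], [0, 1]) gives all pairs:
  (0, 0)
  (0, 1)
  (1, 0)
  (1, 1)
Therefore out = [(0, 0), (0, 1), (1, 0), (1, 1)].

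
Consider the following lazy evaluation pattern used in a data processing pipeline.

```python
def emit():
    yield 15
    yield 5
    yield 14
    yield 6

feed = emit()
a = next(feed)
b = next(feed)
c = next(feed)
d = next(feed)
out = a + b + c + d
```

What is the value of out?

Step 1: Create generator and consume all values:
  a = next(feed) = 15
  b = next(feed) = 5
  c = next(feed) = 14
  d = next(feed) = 6
Step 2: out = 15 + 5 + 14 + 6 = 40.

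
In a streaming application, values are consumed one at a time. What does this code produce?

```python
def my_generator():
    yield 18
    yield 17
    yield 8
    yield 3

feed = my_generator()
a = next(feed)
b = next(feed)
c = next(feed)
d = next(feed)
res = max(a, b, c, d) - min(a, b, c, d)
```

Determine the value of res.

Step 1: Create generator and consume all values:
  a = next(feed) = 18
  b = next(feed) = 17
  c = next(feed) = 8
  d = next(feed) = 3
Step 2: max = 18, min = 3, res = 18 - 3 = 15.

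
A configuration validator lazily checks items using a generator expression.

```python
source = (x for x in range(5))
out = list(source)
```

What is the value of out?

Step 1: Generator expression iterates range(5): [0, 1, 2, 3, 4].
Step 2: list() collects all values.
Therefore out = [0, 1, 2, 3, 4].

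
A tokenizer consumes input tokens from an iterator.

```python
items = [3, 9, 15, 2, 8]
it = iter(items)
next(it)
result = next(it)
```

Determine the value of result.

Step 1: Create iterator over [3, 9, 15, 2, 8].
Step 2: next() consumes 3.
Step 3: next() returns 9.
Therefore result = 9.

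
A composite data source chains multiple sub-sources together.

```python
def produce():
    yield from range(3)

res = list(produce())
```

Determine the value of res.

Step 1: yield from delegates to the iterable, yielding each element.
Step 2: Collected values: [0, 1, 2].
Therefore res = [0, 1, 2].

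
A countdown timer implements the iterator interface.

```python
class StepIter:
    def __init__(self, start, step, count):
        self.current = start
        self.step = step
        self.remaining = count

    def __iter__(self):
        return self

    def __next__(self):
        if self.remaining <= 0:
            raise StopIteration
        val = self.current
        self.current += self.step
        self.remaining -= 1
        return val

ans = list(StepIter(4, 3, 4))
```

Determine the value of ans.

Step 1: StepIter starts at 4, increments by 3, for 4 steps:
  Yield 4, then current += 3
  Yield 7, then current += 3
  Yield 10, then current += 3
  Yield 13, then current += 3
Therefore ans = [4, 7, 10, 13].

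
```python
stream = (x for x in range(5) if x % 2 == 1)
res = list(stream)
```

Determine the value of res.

Step 1: Filter range(5) keeping only odd values:
  x=0: even, excluded
  x=1: odd, included
  x=2: even, excluded
  x=3: odd, included
  x=4: even, excluded
Therefore res = [1, 3].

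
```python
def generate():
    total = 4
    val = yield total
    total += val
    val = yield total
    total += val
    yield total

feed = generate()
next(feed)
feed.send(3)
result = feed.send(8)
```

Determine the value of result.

Step 1: next() -> yield total=4.
Step 2: send(3) -> val=3, total = 4+3 = 7, yield 7.
Step 3: send(8) -> val=8, total = 7+8 = 15, yield 15.
Therefore result = 15.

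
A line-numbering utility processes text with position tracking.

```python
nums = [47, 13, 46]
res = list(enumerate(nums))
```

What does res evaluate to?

Step 1: enumerate pairs each element with its index:
  (0, 47)
  (1, 13)
  (2, 46)
Therefore res = [(0, 47), (1, 13), (2, 46)].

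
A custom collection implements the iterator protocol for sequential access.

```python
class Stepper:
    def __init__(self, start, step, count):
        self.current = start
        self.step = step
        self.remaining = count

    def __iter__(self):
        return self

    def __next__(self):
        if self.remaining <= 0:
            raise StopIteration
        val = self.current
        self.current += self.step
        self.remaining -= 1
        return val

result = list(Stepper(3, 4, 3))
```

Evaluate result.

Step 1: Stepper starts at 3, increments by 4, for 3 steps:
  Yield 3, then current += 4
  Yield 7, then current += 4
  Yield 11, then current += 4
Therefore result = [3, 7, 11].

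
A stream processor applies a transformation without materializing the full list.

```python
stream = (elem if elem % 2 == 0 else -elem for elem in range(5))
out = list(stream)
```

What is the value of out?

Step 1: For each elem in range(5), yield elem if even, else -elem:
  elem=0: even, yield 0
  elem=1: odd, yield -1
  elem=2: even, yield 2
  elem=3: odd, yield -3
  elem=4: even, yield 4
Therefore out = [0, -1, 2, -3, 4].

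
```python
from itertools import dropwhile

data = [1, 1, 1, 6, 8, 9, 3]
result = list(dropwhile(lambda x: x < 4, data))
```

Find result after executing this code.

Step 1: dropwhile drops elements while < 4:
  1 < 4: dropped
  1 < 4: dropped
  1 < 4: dropped
  6: kept (dropping stopped)
Step 2: Remaining elements kept regardless of condition.
Therefore result = [6, 8, 9, 3].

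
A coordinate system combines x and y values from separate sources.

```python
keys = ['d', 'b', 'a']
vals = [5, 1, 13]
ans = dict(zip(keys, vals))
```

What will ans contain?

Step 1: zip pairs keys with values:
  'd' -> 5
  'b' -> 1
  'a' -> 13
Therefore ans = {'d': 5, 'b': 1, 'a': 13}.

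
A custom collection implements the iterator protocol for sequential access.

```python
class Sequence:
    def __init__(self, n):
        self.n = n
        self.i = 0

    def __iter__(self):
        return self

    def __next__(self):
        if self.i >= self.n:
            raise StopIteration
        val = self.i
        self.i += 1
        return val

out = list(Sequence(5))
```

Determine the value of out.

Step 1: Sequence(5) creates an iterator counting 0 to 4.
Step 2: list() consumes all values: [0, 1, 2, 3, 4].
Therefore out = [0, 1, 2, 3, 4].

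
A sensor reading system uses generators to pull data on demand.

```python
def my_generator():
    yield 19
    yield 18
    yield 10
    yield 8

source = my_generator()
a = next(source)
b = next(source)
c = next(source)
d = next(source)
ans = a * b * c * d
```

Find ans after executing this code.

Step 1: Create generator and consume all values:
  a = next(source) = 19
  b = next(source) = 18
  c = next(source) = 10
  d = next(source) = 8
Step 2: ans = 19 * 18 * 10 * 8 = 27360.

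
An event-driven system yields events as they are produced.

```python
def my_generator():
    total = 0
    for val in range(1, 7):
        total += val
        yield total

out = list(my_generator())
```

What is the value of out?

Step 1: Generator accumulates running sum:
  val=1: total = 1, yield 1
  val=2: total = 3, yield 3
  val=3: total = 6, yield 6
  val=4: total = 10, yield 10
  val=5: total = 15, yield 15
  val=6: total = 21, yield 21
Therefore out = [1, 3, 6, 10, 15, 21].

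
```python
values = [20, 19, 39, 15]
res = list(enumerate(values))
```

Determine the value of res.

Step 1: enumerate pairs each element with its index:
  (0, 20)
  (1, 19)
  (2, 39)
  (3, 15)
Therefore res = [(0, 20), (1, 19), (2, 39), (3, 15)].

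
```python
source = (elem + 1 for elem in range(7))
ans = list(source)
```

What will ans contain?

Step 1: For each elem in range(7), compute elem+1:
  elem=0: 0+1 = 1
  elem=1: 1+1 = 2
  elem=2: 2+1 = 3
  elem=3: 3+1 = 4
  elem=4: 4+1 = 5
  elem=5: 5+1 = 6
  elem=6: 6+1 = 7
Therefore ans = [1, 2, 3, 4, 5, 6, 7].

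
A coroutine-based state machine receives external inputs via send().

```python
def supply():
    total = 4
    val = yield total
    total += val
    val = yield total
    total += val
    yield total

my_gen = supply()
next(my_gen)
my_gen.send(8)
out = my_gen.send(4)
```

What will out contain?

Step 1: next() -> yield total=4.
Step 2: send(8) -> val=8, total = 4+8 = 12, yield 12.
Step 3: send(4) -> val=4, total = 12+4 = 16, yield 16.
Therefore out = 16.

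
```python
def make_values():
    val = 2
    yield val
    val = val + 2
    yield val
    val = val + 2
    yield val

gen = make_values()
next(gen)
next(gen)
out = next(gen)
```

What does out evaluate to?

Step 1: Trace through generator execution:
  Yield 1: val starts at 2, yield 2
  Yield 2: val = 2 + 2 = 4, yield 4
  Yield 3: val = 4 + 2 = 6, yield 6
Step 2: First next() gets 2, second next() gets the second value, third next() yields 6.
Therefore out = 6.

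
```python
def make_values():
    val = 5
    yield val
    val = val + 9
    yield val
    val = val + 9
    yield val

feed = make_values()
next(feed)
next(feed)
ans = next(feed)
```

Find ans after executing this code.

Step 1: Trace through generator execution:
  Yield 1: val starts at 5, yield 5
  Yield 2: val = 5 + 9 = 14, yield 14
  Yield 3: val = 14 + 9 = 23, yield 23
Step 2: First next() gets 5, second next() gets the second value, third next() yields 23.
Therefore ans = 23.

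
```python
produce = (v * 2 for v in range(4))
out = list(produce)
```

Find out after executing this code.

Step 1: For each v in range(4), compute v*2:
  v=0: 0*2 = 0
  v=1: 1*2 = 2
  v=2: 2*2 = 4
  v=3: 3*2 = 6
Therefore out = [0, 2, 4, 6].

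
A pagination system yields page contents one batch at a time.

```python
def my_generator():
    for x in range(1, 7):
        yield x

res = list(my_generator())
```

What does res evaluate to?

Step 1: The generator yields each value from range(1, 7).
Step 2: list() consumes all yields: [1, 2, 3, 4, 5, 6].
Therefore res = [1, 2, 3, 4, 5, 6].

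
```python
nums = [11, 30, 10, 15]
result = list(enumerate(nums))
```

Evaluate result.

Step 1: enumerate pairs each element with its index:
  (0, 11)
  (1, 30)
  (2, 10)
  (3, 15)
Therefore result = [(0, 11), (1, 30), (2, 10), (3, 15)].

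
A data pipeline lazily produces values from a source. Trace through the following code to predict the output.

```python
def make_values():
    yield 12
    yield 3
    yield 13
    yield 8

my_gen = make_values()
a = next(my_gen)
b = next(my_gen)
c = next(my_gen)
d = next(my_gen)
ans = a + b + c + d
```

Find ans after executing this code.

Step 1: Create generator and consume all values:
  a = next(my_gen) = 12
  b = next(my_gen) = 3
  c = next(my_gen) = 13
  d = next(my_gen) = 8
Step 2: ans = 12 + 3 + 13 + 8 = 36.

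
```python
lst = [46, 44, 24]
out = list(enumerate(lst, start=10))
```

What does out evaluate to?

Step 1: enumerate with start=10:
  (10, 46)
  (11, 44)
  (12, 24)
Therefore out = [(10, 46), (11, 44), (12, 24)].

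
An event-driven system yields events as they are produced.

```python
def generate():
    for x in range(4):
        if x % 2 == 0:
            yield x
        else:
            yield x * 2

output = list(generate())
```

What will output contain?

Step 1: For each x in range(4), yield x if even, else x*2:
  x=0 (even): yield 0
  x=1 (odd): yield 1*2 = 2
  x=2 (even): yield 2
  x=3 (odd): yield 3*2 = 6
Therefore output = [0, 2, 2, 6].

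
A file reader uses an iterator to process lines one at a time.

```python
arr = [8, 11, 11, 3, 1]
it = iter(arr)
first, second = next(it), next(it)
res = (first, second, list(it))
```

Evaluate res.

Step 1: Create iterator over [8, 11, 11, 3, 1].
Step 2: first = 8, second = 11.
Step 3: Remaining elements: [11, 3, 1].
Therefore res = (8, 11, [11, 3, 1]).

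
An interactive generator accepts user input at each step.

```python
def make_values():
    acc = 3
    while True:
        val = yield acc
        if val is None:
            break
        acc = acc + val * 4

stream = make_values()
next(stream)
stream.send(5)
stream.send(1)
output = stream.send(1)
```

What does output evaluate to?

Step 1: next() -> yield acc=3.
Step 2: send(5) -> val=5, acc = 3 + 5*4 = 23, yield 23.
Step 3: send(1) -> val=1, acc = 23 + 1*4 = 27, yield 27.
Step 4: send(1) -> val=1, acc = 27 + 1*4 = 31, yield 31.
Therefore output = 31.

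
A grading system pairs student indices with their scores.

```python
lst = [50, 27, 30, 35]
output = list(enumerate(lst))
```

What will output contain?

Step 1: enumerate pairs each element with its index:
  (0, 50)
  (1, 27)
  (2, 30)
  (3, 35)
Therefore output = [(0, 50), (1, 27), (2, 30), (3, 35)].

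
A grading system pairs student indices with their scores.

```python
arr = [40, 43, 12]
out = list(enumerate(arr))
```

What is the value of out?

Step 1: enumerate pairs each element with its index:
  (0, 40)
  (1, 43)
  (2, 12)
Therefore out = [(0, 40), (1, 43), (2, 12)].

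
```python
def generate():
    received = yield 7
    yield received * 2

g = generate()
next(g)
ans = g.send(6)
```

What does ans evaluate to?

Step 1: next(g) advances to first yield, producing 7.
Step 2: send(6) resumes, received = 6.
Step 3: yield received * 2 = 6 * 2 = 12.
Therefore ans = 12.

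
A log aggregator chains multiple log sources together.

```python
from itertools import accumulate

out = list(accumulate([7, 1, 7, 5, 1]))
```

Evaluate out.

Step 1: accumulate computes running sums:
  + 7 = 7
  + 1 = 8
  + 7 = 15
  + 5 = 20
  + 1 = 21
Therefore out = [7, 8, 15, 20, 21].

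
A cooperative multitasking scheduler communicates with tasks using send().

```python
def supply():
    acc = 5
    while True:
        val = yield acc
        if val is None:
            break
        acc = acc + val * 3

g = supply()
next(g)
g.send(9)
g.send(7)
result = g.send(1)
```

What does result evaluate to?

Step 1: next() -> yield acc=5.
Step 2: send(9) -> val=9, acc = 5 + 9*3 = 32, yield 32.
Step 3: send(7) -> val=7, acc = 32 + 7*3 = 53, yield 53.
Step 4: send(1) -> val=1, acc = 53 + 1*3 = 56, yield 56.
Therefore result = 56.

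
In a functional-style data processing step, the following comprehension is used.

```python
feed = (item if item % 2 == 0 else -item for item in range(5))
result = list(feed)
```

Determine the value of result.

Step 1: For each item in range(5), yield item if even, else -item:
  item=0: even, yield 0
  item=1: odd, yield -1
  item=2: even, yield 2
  item=3: odd, yield -3
  item=4: even, yield 4
Therefore result = [0, -1, 2, -3, 4].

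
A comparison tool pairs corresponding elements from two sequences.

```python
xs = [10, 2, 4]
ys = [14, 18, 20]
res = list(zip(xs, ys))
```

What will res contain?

Step 1: zip pairs elements at same index:
  Index 0: (10, 14)
  Index 1: (2, 18)
  Index 2: (4, 20)
Therefore res = [(10, 14), (2, 18), (4, 20)].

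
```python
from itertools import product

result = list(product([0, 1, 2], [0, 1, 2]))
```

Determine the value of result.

Step 1: product([0, 1, 2], [0, 1, 2]) gives all pairs:
  (0, 0)
  (0, 1)
  (0, 2)
  (1, 0)
  (1, 1)
  (1, 2)
  (2, 0)
  (2, 1)
  (2, 2)
Therefore result = [(0, 0), (0, 1), (0, 2), (1, 0), (1, 1), (1, 2), (2, 0), (2, 1), (2, 2)].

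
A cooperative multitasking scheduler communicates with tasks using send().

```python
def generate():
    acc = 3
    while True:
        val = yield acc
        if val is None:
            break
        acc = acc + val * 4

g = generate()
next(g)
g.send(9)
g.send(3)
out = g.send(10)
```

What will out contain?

Step 1: next() -> yield acc=3.
Step 2: send(9) -> val=9, acc = 3 + 9*4 = 39, yield 39.
Step 3: send(3) -> val=3, acc = 39 + 3*4 = 51, yield 51.
Step 4: send(10) -> val=10, acc = 51 + 10*4 = 91, yield 91.
Therefore out = 91.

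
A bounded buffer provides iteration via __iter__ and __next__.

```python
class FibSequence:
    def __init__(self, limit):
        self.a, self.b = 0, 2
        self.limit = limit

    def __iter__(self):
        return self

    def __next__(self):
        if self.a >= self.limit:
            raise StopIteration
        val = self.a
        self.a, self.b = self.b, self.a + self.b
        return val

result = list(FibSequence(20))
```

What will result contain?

Step 1: Fibonacci-like sequence (a=0, b=2) until >= 20:
  Yield 0, then a,b = 2,2
  Yield 2, then a,b = 2,4
  Yield 2, then a,b = 4,6
  Yield 4, then a,b = 6,10
  Yield 6, then a,b = 10,16
  Yield 10, then a,b = 16,26
  Yield 16, then a,b = 26,42
Step 2: 26 >= 20, stop.
Therefore result = [0, 2, 2, 4, 6, 10, 16].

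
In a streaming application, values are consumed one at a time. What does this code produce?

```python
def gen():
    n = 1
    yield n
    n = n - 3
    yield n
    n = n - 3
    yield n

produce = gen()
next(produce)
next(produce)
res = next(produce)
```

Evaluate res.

Step 1: Trace through generator execution:
  Yield 1: n starts at 1, yield 1
  Yield 2: n = 1 - 3 = -2, yield -2
  Yield 3: n = -2 - 3 = -5, yield -5
Step 2: First next() gets 1, second next() gets the second value, third next() yields -5.
Therefore res = -5.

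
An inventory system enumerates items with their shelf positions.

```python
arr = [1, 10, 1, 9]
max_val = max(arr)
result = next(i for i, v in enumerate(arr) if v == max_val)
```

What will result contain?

Step 1: max([1, 10, 1, 9]) = 10.
Step 2: Find first index where value == 10:
  Index 0: 1 != 10
  Index 1: 10 == 10, found!
Therefore result = 1.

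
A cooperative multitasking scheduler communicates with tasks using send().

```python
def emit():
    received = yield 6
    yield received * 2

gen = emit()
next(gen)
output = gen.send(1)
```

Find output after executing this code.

Step 1: next(gen) advances to first yield, producing 6.
Step 2: send(1) resumes, received = 1.
Step 3: yield received * 2 = 1 * 2 = 2.
Therefore output = 2.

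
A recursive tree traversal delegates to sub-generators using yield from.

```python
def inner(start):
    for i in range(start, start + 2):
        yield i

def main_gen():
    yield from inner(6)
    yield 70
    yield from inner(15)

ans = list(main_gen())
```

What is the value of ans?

Step 1: main_gen() delegates to inner(6):
  yield 6
  yield 7
Step 2: yield 70
Step 3: Delegates to inner(15):
  yield 15
  yield 16
Therefore ans = [6, 7, 70, 15, 16].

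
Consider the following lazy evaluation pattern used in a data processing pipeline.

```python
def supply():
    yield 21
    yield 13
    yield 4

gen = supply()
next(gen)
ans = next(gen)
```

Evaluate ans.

Step 1: supply() creates a generator.
Step 2: next(gen) yields 21 (consumed and discarded).
Step 3: next(gen) yields 13, assigned to ans.
Therefore ans = 13.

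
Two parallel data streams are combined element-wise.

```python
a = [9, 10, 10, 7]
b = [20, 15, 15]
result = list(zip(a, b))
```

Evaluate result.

Step 1: zip stops at shortest (len(a)=4, len(b)=3):
  Index 0: (9, 20)
  Index 1: (10, 15)
  Index 2: (10, 15)
Step 2: Last element of a (7) has no pair, dropped.
Therefore result = [(9, 20), (10, 15), (10, 15)].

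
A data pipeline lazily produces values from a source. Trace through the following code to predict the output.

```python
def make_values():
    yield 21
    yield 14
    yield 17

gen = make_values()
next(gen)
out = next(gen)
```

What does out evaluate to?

Step 1: make_values() creates a generator.
Step 2: next(gen) yields 21 (consumed and discarded).
Step 3: next(gen) yields 14, assigned to out.
Therefore out = 14.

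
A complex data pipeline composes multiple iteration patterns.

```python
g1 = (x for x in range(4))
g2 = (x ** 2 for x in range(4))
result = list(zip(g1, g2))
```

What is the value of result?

Step 1: g1 produces [0, 1, 2, 3].
Step 2: g2 produces [0, 1, 4, 9].
Step 3: zip pairs them: [(0, 0), (1, 1), (2, 4), (3, 9)].
Therefore result = [(0, 0), (1, 1), (2, 4), (3, 9)].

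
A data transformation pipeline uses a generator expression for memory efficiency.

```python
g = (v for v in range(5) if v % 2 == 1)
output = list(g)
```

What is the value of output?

Step 1: Filter range(5) keeping only odd values:
  v=0: even, excluded
  v=1: odd, included
  v=2: even, excluded
  v=3: odd, included
  v=4: even, excluded
Therefore output = [1, 3].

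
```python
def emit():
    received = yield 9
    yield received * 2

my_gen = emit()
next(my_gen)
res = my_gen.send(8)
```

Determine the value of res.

Step 1: next(my_gen) advances to first yield, producing 9.
Step 2: send(8) resumes, received = 8.
Step 3: yield received * 2 = 8 * 2 = 16.
Therefore res = 16.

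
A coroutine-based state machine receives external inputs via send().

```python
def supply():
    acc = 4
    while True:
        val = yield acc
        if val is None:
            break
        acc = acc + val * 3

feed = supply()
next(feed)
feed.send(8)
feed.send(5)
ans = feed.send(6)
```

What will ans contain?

Step 1: next() -> yield acc=4.
Step 2: send(8) -> val=8, acc = 4 + 8*3 = 28, yield 28.
Step 3: send(5) -> val=5, acc = 28 + 5*3 = 43, yield 43.
Step 4: send(6) -> val=6, acc = 43 + 6*3 = 61, yield 61.
Therefore ans = 61.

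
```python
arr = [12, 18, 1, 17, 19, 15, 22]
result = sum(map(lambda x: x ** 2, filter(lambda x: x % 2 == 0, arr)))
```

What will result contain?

Step 1: Filter even numbers from [12, 18, 1, 17, 19, 15, 22]: [12, 18, 22]
Step 2: Square each: [144, 324, 484]
Step 3: Sum = 952.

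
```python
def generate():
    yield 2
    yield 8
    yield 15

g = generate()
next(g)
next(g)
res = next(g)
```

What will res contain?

Step 1: generate() creates a generator.
Step 2: next(g) yields 2 (consumed and discarded).
Step 3: next(g) yields 8 (consumed and discarded).
Step 4: next(g) yields 15, assigned to res.
Therefore res = 15.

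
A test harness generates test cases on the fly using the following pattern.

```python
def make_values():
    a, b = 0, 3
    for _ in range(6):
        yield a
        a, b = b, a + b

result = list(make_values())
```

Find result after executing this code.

Step 1: Fibonacci-like sequence starting with a=0, b=3:
  Iteration 1: yield a=0, then a,b = 3,3
  Iteration 2: yield a=3, then a,b = 3,6
  Iteration 3: yield a=3, then a,b = 6,9
  Iteration 4: yield a=6, then a,b = 9,15
  Iteration 5: yield a=9, then a,b = 15,24
  Iteration 6: yield a=15, then a,b = 24,39
Therefore result = [0, 3, 3, 6, 9, 15].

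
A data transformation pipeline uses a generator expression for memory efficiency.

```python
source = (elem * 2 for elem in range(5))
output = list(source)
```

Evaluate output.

Step 1: For each elem in range(5), compute elem*2:
  elem=0: 0*2 = 0
  elem=1: 1*2 = 2
  elem=2: 2*2 = 4
  elem=3: 3*2 = 6
  elem=4: 4*2 = 8
Therefore output = [0, 2, 4, 6, 8].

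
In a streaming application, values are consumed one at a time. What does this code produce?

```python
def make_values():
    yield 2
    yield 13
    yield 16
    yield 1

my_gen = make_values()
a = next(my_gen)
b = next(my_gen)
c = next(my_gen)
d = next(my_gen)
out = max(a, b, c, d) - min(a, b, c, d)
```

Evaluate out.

Step 1: Create generator and consume all values:
  a = next(my_gen) = 2
  b = next(my_gen) = 13
  c = next(my_gen) = 16
  d = next(my_gen) = 1
Step 2: max = 16, min = 1, out = 16 - 1 = 15.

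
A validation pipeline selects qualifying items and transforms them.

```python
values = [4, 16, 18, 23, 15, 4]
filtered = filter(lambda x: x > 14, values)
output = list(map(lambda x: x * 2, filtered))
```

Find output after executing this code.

Step 1: Filter values for elements > 14:
  4: removed
  16: kept
  18: kept
  23: kept
  15: kept
  4: removed
Step 2: Map x * 2 on filtered [16, 18, 23, 15]:
  16 -> 32
  18 -> 36
  23 -> 46
  15 -> 30
Therefore output = [32, 36, 46, 30].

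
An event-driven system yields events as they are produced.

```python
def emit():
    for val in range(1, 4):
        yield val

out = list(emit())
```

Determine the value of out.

Step 1: The generator yields each value from range(1, 4).
Step 2: list() consumes all yields: [1, 2, 3].
Therefore out = [1, 2, 3].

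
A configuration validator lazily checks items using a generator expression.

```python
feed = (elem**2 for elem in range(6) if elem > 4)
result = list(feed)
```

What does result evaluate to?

Step 1: For range(6), keep elem > 4, then square:
  elem=0: 0 <= 4, excluded
  elem=1: 1 <= 4, excluded
  elem=2: 2 <= 4, excluded
  elem=3: 3 <= 4, excluded
  elem=4: 4 <= 4, excluded
  elem=5: 5 > 4, yield 5**2 = 25
Therefore result = [25].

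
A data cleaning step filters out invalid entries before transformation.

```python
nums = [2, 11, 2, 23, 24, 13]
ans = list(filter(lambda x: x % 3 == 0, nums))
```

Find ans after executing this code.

Step 1: Filter elements divisible by 3:
  2 % 3 = 2: removed
  11 % 3 = 2: removed
  2 % 3 = 2: removed
  23 % 3 = 2: removed
  24 % 3 = 0: kept
  13 % 3 = 1: removed
Therefore ans = [24].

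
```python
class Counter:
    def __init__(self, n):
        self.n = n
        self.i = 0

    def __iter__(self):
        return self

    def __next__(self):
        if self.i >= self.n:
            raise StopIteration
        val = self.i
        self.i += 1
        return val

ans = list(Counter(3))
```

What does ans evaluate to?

Step 1: Counter(3) creates an iterator counting 0 to 2.
Step 2: list() consumes all values: [0, 1, 2].
Therefore ans = [0, 1, 2].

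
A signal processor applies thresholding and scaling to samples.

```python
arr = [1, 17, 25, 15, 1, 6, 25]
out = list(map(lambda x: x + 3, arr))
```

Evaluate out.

Step 1: Apply lambda x: x + 3 to each element:
  1 -> 4
  17 -> 20
  25 -> 28
  15 -> 18
  1 -> 4
  6 -> 9
  25 -> 28
Therefore out = [4, 20, 28, 18, 4, 9, 28].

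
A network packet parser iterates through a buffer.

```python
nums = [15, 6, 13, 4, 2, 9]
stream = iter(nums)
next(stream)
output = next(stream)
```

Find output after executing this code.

Step 1: Create iterator over [15, 6, 13, 4, 2, 9].
Step 2: next() consumes 15.
Step 3: next() returns 6.
Therefore output = 6.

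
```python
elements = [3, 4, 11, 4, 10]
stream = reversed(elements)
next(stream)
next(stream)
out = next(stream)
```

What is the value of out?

Step 1: reversed([3, 4, 11, 4, 10]) gives iterator: [10, 4, 11, 4, 3].
Step 2: First next() = 10, second next() = 4.
Step 3: Third next() = 11.
Therefore out = 11.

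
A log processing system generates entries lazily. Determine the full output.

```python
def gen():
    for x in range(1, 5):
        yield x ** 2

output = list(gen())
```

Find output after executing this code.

Step 1: For each x in range(1, 5), yield x**2:
  x=1: yield 1**2 = 1
  x=2: yield 2**2 = 4
  x=3: yield 3**2 = 9
  x=4: yield 4**2 = 16
Therefore output = [1, 4, 9, 16].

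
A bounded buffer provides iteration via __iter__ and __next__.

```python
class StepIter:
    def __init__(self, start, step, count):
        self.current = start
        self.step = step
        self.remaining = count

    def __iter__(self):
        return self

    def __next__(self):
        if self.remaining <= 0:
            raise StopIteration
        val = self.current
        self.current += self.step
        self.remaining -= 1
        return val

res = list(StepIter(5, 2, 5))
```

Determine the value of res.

Step 1: StepIter starts at 5, increments by 2, for 5 steps:
  Yield 5, then current += 2
  Yield 7, then current += 2
  Yield 9, then current += 2
  Yield 11, then current += 2
  Yield 13, then current += 2
Therefore res = [5, 7, 9, 11, 13].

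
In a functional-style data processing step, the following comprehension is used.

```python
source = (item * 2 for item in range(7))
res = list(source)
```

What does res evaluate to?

Step 1: For each item in range(7), compute item*2:
  item=0: 0*2 = 0
  item=1: 1*2 = 2
  item=2: 2*2 = 4
  item=3: 3*2 = 6
  item=4: 4*2 = 8
  item=5: 5*2 = 10
  item=6: 6*2 = 12
Therefore res = [0, 2, 4, 6, 8, 10, 12].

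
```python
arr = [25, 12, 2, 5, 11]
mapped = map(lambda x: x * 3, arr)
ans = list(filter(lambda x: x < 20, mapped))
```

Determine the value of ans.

Step 1: Map x * 3:
  25 -> 75
  12 -> 36
  2 -> 6
  5 -> 15
  11 -> 33
Step 2: Filter for < 20:
  75: removed
  36: removed
  6: kept
  15: kept
  33: removed
Therefore ans = [6, 15].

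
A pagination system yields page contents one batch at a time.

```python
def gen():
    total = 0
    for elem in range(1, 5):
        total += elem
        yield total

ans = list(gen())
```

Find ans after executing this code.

Step 1: Generator accumulates running sum:
  elem=1: total = 1, yield 1
  elem=2: total = 3, yield 3
  elem=3: total = 6, yield 6
  elem=4: total = 10, yield 10
Therefore ans = [1, 3, 6, 10].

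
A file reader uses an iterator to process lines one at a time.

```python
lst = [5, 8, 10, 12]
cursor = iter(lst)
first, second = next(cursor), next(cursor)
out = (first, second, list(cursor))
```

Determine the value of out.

Step 1: Create iterator over [5, 8, 10, 12].
Step 2: first = 5, second = 8.
Step 3: Remaining elements: [10, 12].
Therefore out = (5, 8, [10, 12]).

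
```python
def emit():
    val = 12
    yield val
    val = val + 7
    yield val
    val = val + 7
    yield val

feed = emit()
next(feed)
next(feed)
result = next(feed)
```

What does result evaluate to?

Step 1: Trace through generator execution:
  Yield 1: val starts at 12, yield 12
  Yield 2: val = 12 + 7 = 19, yield 19
  Yield 3: val = 19 + 7 = 26, yield 26
Step 2: First next() gets 12, second next() gets the second value, third next() yields 26.
Therefore result = 26.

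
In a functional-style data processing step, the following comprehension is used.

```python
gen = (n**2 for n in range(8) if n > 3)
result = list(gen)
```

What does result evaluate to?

Step 1: For range(8), keep n > 3, then square:
  n=0: 0 <= 3, excluded
  n=1: 1 <= 3, excluded
  n=2: 2 <= 3, excluded
  n=3: 3 <= 3, excluded
  n=4: 4 > 3, yield 4**2 = 16
  n=5: 5 > 3, yield 5**2 = 25
  n=6: 6 > 3, yield 6**2 = 36
  n=7: 7 > 3, yield 7**2 = 49
Therefore result = [16, 25, 36, 49].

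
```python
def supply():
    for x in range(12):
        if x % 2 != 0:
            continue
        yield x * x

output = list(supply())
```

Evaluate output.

Step 1: Only yield x**2 when x is divisible by 2:
  x=0: 0 % 2 == 0, yield 0**2 = 0
  x=2: 2 % 2 == 0, yield 2**2 = 4
  x=4: 4 % 2 == 0, yield 4**2 = 16
  x=6: 6 % 2 == 0, yield 6**2 = 36
  x=8: 8 % 2 == 0, yield 8**2 = 64
  x=10: 10 % 2 == 0, yield 10**2 = 100
Therefore output = [0, 4, 16, 36, 64, 100].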